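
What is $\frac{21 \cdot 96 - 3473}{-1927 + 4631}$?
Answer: $- \frac{1457}{2704} \approx -0.53883$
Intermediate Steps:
$\frac{21 \cdot 96 - 3473}{-1927 + 4631} = \frac{2016 - 3473}{2704} = \left(-1457\right) \frac{1}{2704} = - \frac{1457}{2704}$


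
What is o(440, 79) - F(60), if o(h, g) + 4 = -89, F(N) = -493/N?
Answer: -5087/60 ≈ -84.783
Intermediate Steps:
o(h, g) = -93 (o(h, g) = -4 - 89 = -93)
o(440, 79) - F(60) = -93 - (-493)/60 = -93 - 1*(-493/60) = -93 + 493/60 = -5087/60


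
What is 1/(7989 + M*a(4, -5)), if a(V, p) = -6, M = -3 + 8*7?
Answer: 1/7671 ≈ 0.00013036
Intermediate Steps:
M = 53 (M = -3 + 56 = 53)
1/(7989 + M*a(4, -5)) = 1/(7989 + 53*(-6)) = 1/(7989 - 318) = 1/7671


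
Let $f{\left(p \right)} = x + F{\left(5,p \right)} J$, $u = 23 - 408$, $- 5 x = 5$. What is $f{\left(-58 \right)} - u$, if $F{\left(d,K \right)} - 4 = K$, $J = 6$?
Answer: $60$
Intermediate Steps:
$F{\left(d,K \right)} = 4 + K$
$x = -1$ ($x = \left(- \frac{1}{5}\right) 5 = -1$)
$u = -385$ ($u = 23 - 408 = -385$)
$f{\left(p \right)} = 23 + 6 p$ ($f{\left(p \right)} = -1 + \left(4 + p\right) 6 = -1 + \left(24 + 6 p\right) = 23 + 6 p$)
$f{\left(-58 \right)} - u = \left(23 + 6 \left(-58\right)\right) - -385 = \left(23 - 348\right) + 385 = -325 + 385 = 60$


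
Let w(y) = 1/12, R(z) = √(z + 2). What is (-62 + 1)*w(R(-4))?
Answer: -61/12 ≈ -5.0833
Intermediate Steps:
R(z) = √(2 + z)
w(y) = 1/12
(-62 + 1)*w(R(-4)) = (-62 + 1)*(1/12) = -61*1/12 = -61/12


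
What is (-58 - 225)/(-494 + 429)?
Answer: 283/65 ≈ 4.3538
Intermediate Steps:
(-58 - 225)/(-494 + 429) = -283/(-65) = -283*(-1/65) = 283/65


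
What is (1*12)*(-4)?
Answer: -48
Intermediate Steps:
(1*12)*(-4) = 12*(-4) = -48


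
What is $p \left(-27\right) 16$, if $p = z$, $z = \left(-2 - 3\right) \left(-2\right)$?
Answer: $-4320$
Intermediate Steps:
$z = 10$ ($z = \left(-5\right) \left(-2\right) = 10$)
$p = 10$
$p \left(-27\right) 16 = 10 \left(-27\right) 16 = \left(-270\right) 16 = -4320$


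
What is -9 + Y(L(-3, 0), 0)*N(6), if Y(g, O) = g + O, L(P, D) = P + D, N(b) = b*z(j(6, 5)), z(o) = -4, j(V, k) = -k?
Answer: 63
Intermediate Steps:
N(b) = -4*b (N(b) = b*(-4) = -4*b)
L(P, D) = D + P
Y(g, O) = O + g
-9 + Y(L(-3, 0), 0)*N(6) = -9 + (0 + (0 - 3))*(-4*6) = -9 + (0 - 3)*(-24) = -9 - 3*(-24) = -9 + 72 = 63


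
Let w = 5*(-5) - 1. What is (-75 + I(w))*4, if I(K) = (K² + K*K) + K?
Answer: 5004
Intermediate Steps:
w = -26 (w = -25 - 1 = -26)
I(K) = K + 2*K² (I(K) = (K² + K²) + K = 2*K² + K = K + 2*K²)
(-75 + I(w))*4 = (-75 - 26*(1 + 2*(-26)))*4 = (-75 - 26*(1 - 52))*4 = (-75 - 26*(-51))*4 = (-75 + 1326)*4 = 1251*4 = 5004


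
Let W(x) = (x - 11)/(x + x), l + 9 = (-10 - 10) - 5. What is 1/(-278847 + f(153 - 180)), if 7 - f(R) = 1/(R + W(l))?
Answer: -1791/499402372 ≈ -3.5863e-6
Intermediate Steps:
l = -34 (l = -9 + ((-10 - 10) - 5) = -9 + (-20 - 5) = -9 - 25 = -34)
W(x) = (-11 + x)/(2*x) (W(x) = (-11 + x)/((2*x)) = (-11 + x)*(1/(2*x)) = (-11 + x)/(2*x))
f(R) = 7 - 1/(45/68 + R) (f(R) = 7 - 1/(R + (½)*(-11 - 34)/(-34)) = 7 - 1/(R + (½)*(-1/34)*(-45)) = 7 - 1/(R + 45/68) = 7 - 1/(45/68 + R))
1/(-278847 + f(153 - 180)) = 1/(-278847 + (247 + 476*(153 - 180))/(45 + 68*(153 - 180))) = 1/(-278847 + (247 + 476*(-27))/(45 + 68*(-27))) = 1/(-278847 + (247 - 12852)/(45 - 1836)) = 1/(-278847 - 12605/(-1791)) = 1/(-278847 - 1/1791*(-12605)) = 1/(-278847 + 12605/1791) = 1/(-499402372/1791) = -1791/499402372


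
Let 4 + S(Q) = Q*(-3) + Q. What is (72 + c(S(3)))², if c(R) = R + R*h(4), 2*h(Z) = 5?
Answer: 1369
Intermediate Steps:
h(Z) = 5/2 (h(Z) = (½)*5 = 5/2)
S(Q) = -4 - 2*Q (S(Q) = -4 + (Q*(-3) + Q) = -4 + (-3*Q + Q) = -4 - 2*Q)
c(R) = 7*R/2 (c(R) = R + R*(5/2) = R + 5*R/2 = 7*R/2)
(72 + c(S(3)))² = (72 + 7*(-4 - 2*3)/2)² = (72 + 7*(-4 - 6)/2)² = (72 + (7/2)*(-10))² = (72 - 35)² = 37² = 1369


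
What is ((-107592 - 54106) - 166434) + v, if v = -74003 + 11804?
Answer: -390331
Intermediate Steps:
v = -62199
((-107592 - 54106) - 166434) + v = ((-107592 - 54106) - 166434) - 62199 = (-161698 - 166434) - 62199 = -328132 - 62199 = -390331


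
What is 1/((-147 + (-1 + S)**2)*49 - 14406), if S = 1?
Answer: -1/21609 ≈ -4.6277e-5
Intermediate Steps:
1/((-147 + (-1 + S)**2)*49 - 14406) = 1/((-147 + (-1 + 1)**2)*49 - 14406) = 1/((-147 + 0**2)*49 - 14406) = 1/((-147 + 0)*49 - 14406) = 1/(-147*49 - 14406) = 1/(-7203 - 14406) = 1/(-21609) = -1/21609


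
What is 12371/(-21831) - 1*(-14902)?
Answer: 325313191/21831 ≈ 14901.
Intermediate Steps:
12371/(-21831) - 1*(-14902) = 12371*(-1/21831) + 14902 = -12371/21831 + 14902 = 325313191/21831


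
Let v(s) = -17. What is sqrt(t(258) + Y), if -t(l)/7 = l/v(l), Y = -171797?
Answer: I*sqrt(49618631)/17 ≈ 414.36*I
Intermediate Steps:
t(l) = 7*l/17 (t(l) = -7*l/(-17) = -7*l*(-1)/17 = -(-7)*l/17 = 7*l/17)
sqrt(t(258) + Y) = sqrt((7/17)*258 - 171797) = sqrt(1806/17 - 171797) = sqrt(-2918743/17) = I*sqrt(49618631)/17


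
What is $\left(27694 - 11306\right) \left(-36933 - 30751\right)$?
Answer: $-1109205392$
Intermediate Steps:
$\left(27694 - 11306\right) \left(-36933 - 30751\right) = \left(27694 - 11306\right) \left(-67684\right) = 16388 \left(-67684\right) = -1109205392$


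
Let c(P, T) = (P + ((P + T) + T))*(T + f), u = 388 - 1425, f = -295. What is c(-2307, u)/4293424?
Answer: 556776/268339 ≈ 2.0749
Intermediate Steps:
u = -1037
c(P, T) = (-295 + T)*(2*P + 2*T) (c(P, T) = (P + ((P + T) + T))*(T - 295) = (P + (P + 2*T))*(-295 + T) = (2*P + 2*T)*(-295 + T) = (-295 + T)*(2*P + 2*T))
c(-2307, u)/4293424 = (-590*(-2307) - 590*(-1037) + 2*(-1037)² + 2*(-2307)*(-1037))/4293424 = (1361130 + 611830 + 2*1075369 + 4784718)*(1/4293424) = (1361130 + 611830 + 2150738 + 4784718)*(1/4293424) = 8908416*(1/4293424) = 556776/268339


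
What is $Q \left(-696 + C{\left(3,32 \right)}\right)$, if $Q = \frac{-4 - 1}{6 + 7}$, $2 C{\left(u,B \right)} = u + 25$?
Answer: $\frac{3410}{13} \approx 262.31$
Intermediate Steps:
$C{\left(u,B \right)} = \frac{25}{2} + \frac{u}{2}$ ($C{\left(u,B \right)} = \frac{u + 25}{2} = \frac{25 + u}{2} = \frac{25}{2} + \frac{u}{2}$)
$Q = - \frac{5}{13} \approx -0.38462$
$Q \left(-696 + C{\left(3,32 \right)}\right) = - \frac{5 \left(-696 + \left(\frac{25}{2} + \frac{1}{2} \cdot 3\right)\right)}{13} = - \frac{5 \left(-696 + \left(\frac{25}{2} + \frac{3}{2}\right)\right)}{13} = - \frac{5 \left(-696 + 14\right)}{13} = \left(- \frac{5}{13}\right) \left(-682\right) = \frac{3410}{13}$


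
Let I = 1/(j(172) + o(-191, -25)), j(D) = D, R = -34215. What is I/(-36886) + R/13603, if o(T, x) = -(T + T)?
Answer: -699178201063/277975182932 ≈ -2.5153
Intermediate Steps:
o(T, x) = -2*T
I = 1/554 (I = 1/(172 - 2*(-191)) = 1/(172 + 382) = 1/554 ≈ 0.0018051)
I/(-36886) + R/13603 = (1/554)/(-36886) - 34215/13603 = (1/554)*(-1/36886) - 34215*1/13603 = -1/20434844 - 34215/13603 = -699178201063/277975182932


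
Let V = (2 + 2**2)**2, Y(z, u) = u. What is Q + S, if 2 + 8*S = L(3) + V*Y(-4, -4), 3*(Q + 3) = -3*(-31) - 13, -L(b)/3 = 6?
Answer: 19/6 ≈ 3.1667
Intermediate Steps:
L(b) = -18 (L(b) = -3*6 = -18)
V = 36 (V = (2 + 4)**2 = 6**2 = 36)
Q = 71/3 (Q = -3 + (-3*(-31) - 13)/3 = -3 + (93 - 13)/3 = -3 + (1/3)*80 = -3 + 80/3 = 71/3 ≈ 23.667)
S = -41/2 (S = -1/4 + (-18 + 36*(-4))/8 = -1/4 + (-18 - 144)/8 = -1/4 + (1/8)*(-162) = -1/4 - 81/4 = -41/2 ≈ -20.500)
Q + S = 71/3 - 41/2 = 19/6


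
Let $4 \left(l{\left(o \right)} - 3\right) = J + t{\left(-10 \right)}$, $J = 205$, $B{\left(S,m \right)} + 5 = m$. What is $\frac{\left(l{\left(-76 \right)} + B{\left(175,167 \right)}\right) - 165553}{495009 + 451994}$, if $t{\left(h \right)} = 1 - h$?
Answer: $- \frac{165334}{947003} \approx -0.17459$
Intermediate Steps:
$B{\left(S,m \right)} = -5 + m$
$l{\left(o \right)} = 57$ ($l{\left(o \right)} = 3 + \frac{205 + \left(1 - -10\right)}{4} = 3 + \frac{205 + \left(1 + 10\right)}{4} = 3 + \frac{205 + 11}{4} = 3 + \frac{1}{4} \cdot 216 = 3 + 54 = 57$)
$\frac{\left(l{\left(-76 \right)} + B{\left(175,167 \right)}\right) - 165553}{495009 + 451994} = \frac{\left(57 + \left(-5 + 167\right)\right) - 165553}{495009 + 451994} = \frac{\left(57 + 162\right) - 165553}{947003} = \left(219 - 165553\right) \frac{1}{947003} = \left(-165334\right) \frac{1}{947003} = - \frac{165334}{947003}$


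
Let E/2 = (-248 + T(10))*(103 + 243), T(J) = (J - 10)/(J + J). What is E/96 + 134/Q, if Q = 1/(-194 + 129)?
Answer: -31493/3 ≈ -10498.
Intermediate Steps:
T(J) = (-10 + J)/(2*J) (T(J) = (-10 + J)/((2*J)) = (-10 + J)*(1/(2*J)) = (-10 + J)/(2*J))
E = -171616 (E = 2*((-248 + (½)*(-10 + 10)/10)*(103 + 243)) = 2*((-248 + (½)*(⅒)*0)*346) = 2*((-248 + 0)*346) = 2*(-248*346) = 2*(-85808) = -171616)
Q = -1/65 (Q = 1/(-65) = -1/65 ≈ -0.015385)
E/96 + 134/Q = -171616/96 + 134/(-1/65) = -171616*1/96 + 134*(-65) = -5363/3 - 8710 = -31493/3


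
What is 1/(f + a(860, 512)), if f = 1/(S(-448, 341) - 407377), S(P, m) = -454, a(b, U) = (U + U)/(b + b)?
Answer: 87683665/52202153 ≈ 1.6797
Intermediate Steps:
a(b, U) = U/b (a(b, U) = (2*U)/((2*b)) = (2*U)*(1/(2*b)) = U/b)
f = -1/407831 (f = 1/(-454 - 407377) = 1/(-407831) = -1/407831 ≈ -2.4520e-6)
1/(f + a(860, 512)) = 1/(-1/407831 + 512/860) = 1/(-1/407831 + 512*(1/860)) = 1/(-1/407831 + 128/215) = 1/(52202153/87683665) = 87683665/52202153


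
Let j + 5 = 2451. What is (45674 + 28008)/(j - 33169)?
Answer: -554/231 ≈ -2.3983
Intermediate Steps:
j = 2446 (j = -5 + 2451 = 2446)
(45674 + 28008)/(j - 33169) = (45674 + 28008)/(2446 - 33169) = 73682/(-30723) = 73682*(-1/30723) = -554/231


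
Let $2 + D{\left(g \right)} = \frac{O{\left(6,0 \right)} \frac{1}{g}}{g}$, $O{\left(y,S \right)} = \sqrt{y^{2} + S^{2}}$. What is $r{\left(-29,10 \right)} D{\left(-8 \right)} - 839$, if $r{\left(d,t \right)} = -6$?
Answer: $- \frac{13241}{16} \approx -827.56$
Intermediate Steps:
$O{\left(y,S \right)} = \sqrt{S^{2} + y^{2}}$
$D{\left(g \right)} = -2 + \frac{6}{g^{2}}$ ($D{\left(g \right)} = -2 + \frac{\sqrt{0^{2} + 6^{2}} \frac{1}{g}}{g} = -2 + \frac{\sqrt{0 + 36} \frac{1}{g}}{g} = -2 + \frac{\sqrt{36} \frac{1}{g}}{g} = -2 + \frac{6 \frac{1}{g}}{g} = -2 + \frac{6}{g^{2}}$)
$r{\left(-29,10 \right)} D{\left(-8 \right)} - 839 = - 6 \left(-2 + \frac{6}{64}\right) - 839 = - 6 \left(-2 + 6 \cdot \frac{1}{64}\right) - 839 = - 6 \left(-2 + \frac{3}{32}\right) - 839 = \left(-6\right) \left(- \frac{61}{32}\right) - 839 = \frac{183}{16} - 839 = - \frac{13241}{16}$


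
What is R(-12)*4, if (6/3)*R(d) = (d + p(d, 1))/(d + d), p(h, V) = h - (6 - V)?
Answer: 29/12 ≈ 2.4167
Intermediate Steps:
p(h, V) = -6 + V + h (p(h, V) = h + (-6 + V) = -6 + V + h)
R(d) = (-5 + 2*d)/(4*d) (R(d) = ((d + (-6 + 1 + d))/(d + d))/2 = ((d + (-5 + d))/((2*d)))/2 = ((-5 + 2*d)*(1/(2*d)))/2 = ((-5 + 2*d)/(2*d))/2 = (-5 + 2*d)/(4*d))
R(-12)*4 = ((¼)*(-5 + 2*(-12))/(-12))*4 = ((¼)*(-1/12)*(-5 - 24))*4 = ((¼)*(-1/12)*(-29))*4 = (29/48)*4 = 29/12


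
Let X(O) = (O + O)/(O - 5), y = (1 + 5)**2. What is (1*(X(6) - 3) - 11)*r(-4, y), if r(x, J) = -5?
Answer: 10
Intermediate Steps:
y = 36 (y = 6**2 = 36)
X(O) = 2*O/(-5 + O) (X(O) = (2*O)/(-5 + O) = 2*O/(-5 + O))
(1*(X(6) - 3) - 11)*r(-4, y) = (1*(2*6/(-5 + 6) - 3) - 11)*(-5) = (1*(2*6/1 - 3) - 11)*(-5) = (1*(2*6*1 - 3) - 11)*(-5) = (1*(12 - 3) - 11)*(-5) = (1*9 - 11)*(-5) = (9 - 11)*(-5) = -2*(-5) = 10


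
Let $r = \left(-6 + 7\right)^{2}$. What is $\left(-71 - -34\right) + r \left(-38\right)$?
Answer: $-75$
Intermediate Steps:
$r = 1$ ($r = 1^{2} = 1$)
$\left(-71 - -34\right) + r \left(-38\right) = \left(-71 - -34\right) + 1 \left(-38\right) = \left(-71 + 34\right) - 38 = -37 - 38 = -75$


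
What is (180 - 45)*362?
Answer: 48870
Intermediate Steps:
(180 - 45)*362 = 135*362 = 48870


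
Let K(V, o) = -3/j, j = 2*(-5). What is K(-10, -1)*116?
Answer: 174/5 ≈ 34.800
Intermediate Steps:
j = -10
K(V, o) = 3/10 (K(V, o) = -3/(-10) = -3*(-⅒) = 3/10)
K(-10, -1)*116 = (3/10)*116 = 174/5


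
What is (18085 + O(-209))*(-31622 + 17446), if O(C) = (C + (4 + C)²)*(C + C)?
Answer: 247527178528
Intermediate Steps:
O(C) = 2*C*(C + (4 + C)²) (O(C) = (C + (4 + C)²)*(2*C) = 2*C*(C + (4 + C)²))
(18085 + O(-209))*(-31622 + 17446) = (18085 + 2*(-209)*(-209 + (4 - 209)²))*(-31622 + 17446) = (18085 + 2*(-209)*(-209 + (-205)²))*(-14176) = (18085 + 2*(-209)*(-209 + 42025))*(-14176) = (18085 + 2*(-209)*41816)*(-14176) = (18085 - 17479088)*(-14176) = -17461003*(-14176) = 247527178528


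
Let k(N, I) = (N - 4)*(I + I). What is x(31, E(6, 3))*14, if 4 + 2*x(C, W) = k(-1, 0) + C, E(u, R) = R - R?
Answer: 189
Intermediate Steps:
E(u, R) = 0
k(N, I) = 2*I*(-4 + N) (k(N, I) = (-4 + N)*(2*I) = 2*I*(-4 + N))
x(C, W) = -2 + C/2 (x(C, W) = -2 + (2*0*(-4 - 1) + C)/2 = -2 + (2*0*(-5) + C)/2 = -2 + (0 + C)/2 = -2 + C/2)
x(31, E(6, 3))*14 = (-2 + (½)*31)*14 = (-2 + 31/2)*14 = (27/2)*14 = 189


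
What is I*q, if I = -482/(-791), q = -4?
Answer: -1928/791 ≈ -2.4374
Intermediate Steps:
I = 482/791 (I = -482*(-1/791) = 482/791 ≈ 0.60935)
I*q = (482/791)*(-4) = -1928/791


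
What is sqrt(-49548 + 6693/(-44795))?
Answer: I*sqrt(344023949715)/2635 ≈ 222.59*I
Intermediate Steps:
sqrt(-49548 + 6693/(-44795)) = sqrt(-49548 + 6693*(-1/44795)) = sqrt(-49548 - 6693/44795) = sqrt(-2219509353/44795) = I*sqrt(344023949715)/2635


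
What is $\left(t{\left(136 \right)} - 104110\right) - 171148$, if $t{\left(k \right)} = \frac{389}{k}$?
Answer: $- \frac{37434699}{136} \approx -2.7526 \cdot 10^{5}$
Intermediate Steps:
$\left(t{\left(136 \right)} - 104110\right) - 171148 = \left(\frac{389}{136} - 104110\right) - 171148 = - \frac{14158571}{136} - 171148 = - \frac{37434699}{136}$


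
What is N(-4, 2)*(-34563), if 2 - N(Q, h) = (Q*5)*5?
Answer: -3525426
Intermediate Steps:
N(Q, h) = 2 - 25*Q (N(Q, h) = 2 - Q*5*5 = 2 - 5*Q*5 = 2 - 25*Q)
N(-4, 2)*(-34563) = (2 - 25*(-4))*(-34563) = (2 + 100)*(-34563) = 102*(-34563) = -3525426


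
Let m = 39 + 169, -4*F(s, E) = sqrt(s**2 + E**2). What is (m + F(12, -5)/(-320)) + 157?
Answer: 467213/1280 ≈ 365.01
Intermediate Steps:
F(s, E) = -sqrt(E**2 + s**2)/4 (F(s, E) = -sqrt(s**2 + E**2)/4 = -sqrt(E**2 + s**2)/4)
m = 208
(m + F(12, -5)/(-320)) + 157 = (208 - sqrt((-5)**2 + 12**2)/4/(-320)) + 157 = (208 - sqrt(25 + 144)/4*(-1/320)) + 157 = (208 - sqrt(169)/4*(-1/320)) + 157 = (208 - 1/4*13*(-1/320)) + 157 = (208 - 13/4*(-1/320)) + 157 = (208 + 13/1280) + 157 = 266253/1280 + 157 = 467213/1280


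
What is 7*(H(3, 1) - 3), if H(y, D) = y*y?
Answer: 42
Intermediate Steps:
H(y, D) = y²
7*(H(3, 1) - 3) = 7*(3² - 3) = 7*(9 - 3) = 7*6 = 42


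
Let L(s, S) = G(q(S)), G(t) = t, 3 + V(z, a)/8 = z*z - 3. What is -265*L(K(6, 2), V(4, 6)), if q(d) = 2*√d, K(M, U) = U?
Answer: -2120*√5 ≈ -4740.5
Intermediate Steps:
V(z, a) = -48 + 8*z² (V(z, a) = -24 + 8*(z*z - 3) = -24 + 8*(z² - 3) = -24 + 8*(-3 + z²) = -24 + (-24 + 8*z²) = -48 + 8*z²)
L(s, S) = 2*√S
-265*L(K(6, 2), V(4, 6)) = -530*√(-48 + 8*4²) = -530*√(-48 + 8*16) = -530*√(-48 + 128) = -530*√80 = -530*4*√5 = -2120*√5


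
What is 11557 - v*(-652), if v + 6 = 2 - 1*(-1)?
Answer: 9601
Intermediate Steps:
v = -3 (v = -6 + (2 - 1*(-1)) = -6 + (2 + 1) = -6 + 3 = -3)
11557 - v*(-652) = 11557 - (-3)*(-652) = 11557 - 1*1956 = 11557 - 1956 = 9601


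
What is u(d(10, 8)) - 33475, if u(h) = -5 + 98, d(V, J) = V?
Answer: -33382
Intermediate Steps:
u(h) = 93
u(d(10, 8)) - 33475 = 93 - 33475 = -33382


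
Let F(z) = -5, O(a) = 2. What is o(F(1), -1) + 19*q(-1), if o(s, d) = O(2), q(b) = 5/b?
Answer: -93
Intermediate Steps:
o(s, d) = 2
o(F(1), -1) + 19*q(-1) = 2 + 19*(5/(-1)) = 2 + 19*(5*(-1)) = 2 + 19*(-5) = 2 - 95 = -93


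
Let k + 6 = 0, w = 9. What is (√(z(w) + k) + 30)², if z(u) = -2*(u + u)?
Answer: (30 + I*√42)² ≈ 858.0 + 388.84*I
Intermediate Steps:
k = -6 (k = -6 + 0 = -6)
z(u) = -4*u
(√(z(w) + k) + 30)² = (√(-4*9 - 6) + 30)² = (√(-36 - 6) + 30)² = (√(-42) + 30)² = (I*√42 + 30)² = (30 + I*√42)²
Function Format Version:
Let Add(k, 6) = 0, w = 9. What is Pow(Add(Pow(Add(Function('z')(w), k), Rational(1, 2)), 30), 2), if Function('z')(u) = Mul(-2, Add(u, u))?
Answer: Pow(Add(30, Mul(I, Pow(42, Rational(1, 2)))), 2) ≈ Add(858.00, Mul(388.84, I))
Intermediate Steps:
k = -6 (k = Add(-6, 0) = -6)
Function('z')(u) = Mul(-4, u) (Function('z')(u) = Mul(-2, Mul(2, u)) = Mul(-4, u))
Pow(Add(Pow(Add(Function('z')(w), k), Rational(1, 2)), 30), 2) = Pow(Add(Pow(Add(Mul(-4, 9), -6), Rational(1, 2)), 30), 2) = Pow(Add(Pow(Add(-36, -6), Rational(1, 2)), 30), 2) = Pow(Add(Pow(-42, Rational(1, 2)), 30), 2) = Pow(Add(Mul(I, Pow(42, Rational(1, 2))), 30), 2) = Pow(Add(30, Mul(I, Pow(42, Rational(1, 2)))), 2)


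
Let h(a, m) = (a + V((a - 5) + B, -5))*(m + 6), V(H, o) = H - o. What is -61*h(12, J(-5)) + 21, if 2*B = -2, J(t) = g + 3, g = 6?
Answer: -21024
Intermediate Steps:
J(t) = 9 (J(t) = 6 + 3 = 9)
B = -1 (B = (½)*(-2) = -1)
h(a, m) = (-1 + 2*a)*(6 + m) (h(a, m) = (a + (((a - 5) - 1) - 1*(-5)))*(m + 6) = (a + (((-5 + a) - 1) + 5))*(6 + m) = (a + ((-6 + a) + 5))*(6 + m) = (a + (-1 + a))*(6 + m) = (-1 + 2*a)*(6 + m))
-61*h(12, J(-5)) + 21 = -61*(-6 - 1*9 + 12*12 + 2*12*9) + 21 = -61*(-6 - 9 + 144 + 216) + 21 = -61*345 + 21 = -21045 + 21 = -21024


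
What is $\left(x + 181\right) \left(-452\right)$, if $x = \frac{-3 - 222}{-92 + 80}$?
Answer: $-90287$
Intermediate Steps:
$x = \frac{75}{4}$ ($x = - \frac{225}{-12} = \left(-225\right) \left(- \frac{1}{12}\right) = \frac{75}{4} \approx 18.75$)
$\left(x + 181\right) \left(-452\right) = \left(\frac{75}{4} + 181\right) \left(-452\right) = \frac{799}{4} \left(-452\right) = -90287$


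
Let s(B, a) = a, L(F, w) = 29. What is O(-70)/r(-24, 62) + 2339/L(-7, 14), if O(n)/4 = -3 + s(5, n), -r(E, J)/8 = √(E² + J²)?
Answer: 2339/29 + 73*√1105/4420 ≈ 81.204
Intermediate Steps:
r(E, J) = -8*√(E² + J²)
O(n) = -12 + 4*n (O(n) = 4*(-3 + n) = -12 + 4*n)
O(-70)/r(-24, 62) + 2339/L(-7, 14) = (-12 + 4*(-70))/((-8*√((-24)² + 62²))) + 2339/29 = (-12 - 280)/((-8*√(576 + 3844))) + 2339*(1/29) = -292*(-√1105/17680) + 2339/29 = -(-73)*√1105/4420 + 2339/29 = 73*√1105/4420 + 2339/29 = 2339/29 + 73*√1105/4420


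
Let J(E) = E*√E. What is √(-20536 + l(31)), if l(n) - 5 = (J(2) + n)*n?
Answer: √(-19570 + 62*√2) ≈ 139.58*I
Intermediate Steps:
J(E) = E^(3/2)
l(n) = 5 + n*(n + 2*√2) (l(n) = 5 + (2^(3/2) + n)*n = 5 + (2*√2 + n)*n = 5 + (n + 2*√2)*n = 5 + n*(n + 2*√2))
√(-20536 + l(31)) = √(-20536 + (5 + 31² + 2*31*√2)) = √(-20536 + (5 + 961 + 62*√2)) = √(-20536 + (966 + 62*√2)) = √(-19570 + 62*√2)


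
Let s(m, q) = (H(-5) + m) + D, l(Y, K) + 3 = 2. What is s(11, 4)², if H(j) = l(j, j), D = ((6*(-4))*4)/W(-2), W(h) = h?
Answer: 3364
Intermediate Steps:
D = 48 (D = ((6*(-4))*4)/(-2) = -24*4*(-½) = -96*(-½) = 48)
l(Y, K) = -1 (l(Y, K) = -3 + 2 = -1)
H(j) = -1
s(m, q) = 47 + m (s(m, q) = (-1 + m) + 48 = 47 + m)
s(11, 4)² = (47 + 11)² = 58² = 3364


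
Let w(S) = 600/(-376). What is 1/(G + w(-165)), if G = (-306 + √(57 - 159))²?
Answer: 47*I/(9*(3196*√102 + 488447*I)) ≈ 1.0645e-5 + 7.0345e-7*I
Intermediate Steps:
w(S) = -75/47 (w(S) = 600*(-1/376) = -75/47)
G = (-306 + I*√102)² (G = (-306 + √(-102))² = (-306 + I*√102)² ≈ 93534.0 - 6180.9*I)
1/(G + w(-165)) = 1/((306 - I*√102)² - 75/47) = 1/(-75/47 + (306 - I*√102)²)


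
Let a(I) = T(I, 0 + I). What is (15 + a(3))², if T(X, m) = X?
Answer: 324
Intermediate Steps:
a(I) = I
(15 + a(3))² = (15 + 3)² = 18² = 324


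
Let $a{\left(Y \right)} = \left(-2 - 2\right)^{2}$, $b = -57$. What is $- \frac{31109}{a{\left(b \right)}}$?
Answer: $- \frac{31109}{16} \approx -1944.3$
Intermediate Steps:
$a{\left(Y \right)} = 16$ ($a{\left(Y \right)} = \left(-4\right)^{2} = 16$)
$- \frac{31109}{a{\left(b \right)}} = - \frac{31109}{16}$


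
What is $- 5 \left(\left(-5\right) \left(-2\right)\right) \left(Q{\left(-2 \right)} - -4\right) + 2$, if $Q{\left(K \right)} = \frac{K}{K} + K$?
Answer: $-148$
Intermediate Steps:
$Q{\left(K \right)} = 1 + K$
$- 5 \left(\left(-5\right) \left(-2\right)\right) \left(Q{\left(-2 \right)} - -4\right) + 2 = - 5 \left(\left(-5\right) \left(-2\right)\right) \left(\left(1 - 2\right) - -4\right) + 2 = \left(-5\right) 10 \left(-1 + 4\right) + 2 = \left(-50\right) 3 + 2 = -150 + 2 = -148$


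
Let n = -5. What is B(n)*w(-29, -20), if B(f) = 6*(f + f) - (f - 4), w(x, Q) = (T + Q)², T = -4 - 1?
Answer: -31875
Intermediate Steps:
T = -5
w(x, Q) = (-5 + Q)²
B(f) = 4 + 11*f (B(f) = 6*(2*f) - (-4 + f) = 12*f + (4 - f) = 4 + 11*f)
B(n)*w(-29, -20) = (4 + 11*(-5))*(-5 - 20)² = (4 - 55)*(-25)² = -51*625 = -31875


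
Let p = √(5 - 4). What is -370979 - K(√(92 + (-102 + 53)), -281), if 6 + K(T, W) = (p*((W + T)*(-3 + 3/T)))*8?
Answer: -377741 + 7776*√43/43 ≈ -3.7656e+5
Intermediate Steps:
p = 1 (p = √1 = 1)
K(T, W) = -6 + 8*(-3 + 3/T)*(T + W) (K(T, W) = -6 + (1*((W + T)*(-3 + 3/T)))*8 = -6 + (1*((T + W)*(-3 + 3/T)))*8 = -6 + (1*((-3 + 3/T)*(T + W)))*8 = -6 + ((-3 + 3/T)*(T + W))*8 = -6 + 8*(-3 + 3/T)*(T + W))
-370979 - K(√(92 + (-102 + 53)), -281) = -370979 - (18 - 24*√(92 + (-102 + 53)) - 24*(-281) + 24*(-281)/√(92 + (-102 + 53))) = -370979 - (18 - 24*√(92 - 49) + 6744 + 24*(-281)/√(92 - 49)) = -370979 - (18 - 24*√43 + 6744 + 24*(-281)/√43) = -370979 - (18 - 24*√43 + 6744 + 24*(-281)*(√43/43)) = -370979 - (18 - 24*√43 + 6744 - 6744*√43/43) = -370979 - (6762 - 7776*√43/43) = -370979 + (-6762 + 7776*√43/43) = -377741 + 7776*√43/43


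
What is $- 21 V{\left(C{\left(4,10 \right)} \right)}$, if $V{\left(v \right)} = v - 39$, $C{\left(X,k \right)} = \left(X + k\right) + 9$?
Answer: $336$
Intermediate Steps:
$C{\left(X,k \right)} = 9 + X + k$
$V{\left(v \right)} = -39 + v$
$- 21 V{\left(C{\left(4,10 \right)} \right)} = - 21 \left(-39 + \left(9 + 4 + 10\right)\right) = - 21 \left(-39 + 23\right) = \left(-21\right) \left(-16\right) = 336$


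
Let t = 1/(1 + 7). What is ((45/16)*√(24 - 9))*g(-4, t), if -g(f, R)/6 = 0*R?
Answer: 0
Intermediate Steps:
t = ⅛ (t = 1/8 = ⅛ ≈ 0.12500)
g(f, R) = 0 (g(f, R) = -0*R = -6*0 = 0)
((45/16)*√(24 - 9))*g(-4, t) = ((45/16)*√(24 - 9))*0 = ((45*(1/16))*√15)*0 = (45*√15/16)*0 = 0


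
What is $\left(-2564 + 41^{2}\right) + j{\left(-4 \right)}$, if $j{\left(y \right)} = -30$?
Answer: $-913$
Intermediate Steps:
$\left(-2564 + 41^{2}\right) + j{\left(-4 \right)} = \left(-2564 + 41^{2}\right) - 30 = \left(-2564 + 1681\right) - 30 = -883 - 30 = -913$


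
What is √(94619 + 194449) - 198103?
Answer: -198103 + 2*√72267 ≈ -1.9757e+5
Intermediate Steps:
√(94619 + 194449) - 198103 = √289068 - 198103 = 2*√72267 - 198103 = -198103 + 2*√72267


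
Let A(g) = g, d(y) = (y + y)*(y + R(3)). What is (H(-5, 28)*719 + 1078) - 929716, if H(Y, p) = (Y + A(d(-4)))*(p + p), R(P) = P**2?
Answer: -2740518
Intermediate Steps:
d(y) = 2*y*(9 + y) (d(y) = (y + y)*(y + 3**2) = (2*y)*(y + 9) = (2*y)*(9 + y) = 2*y*(9 + y))
H(Y, p) = 2*p*(-40 + Y) (H(Y, p) = (Y + 2*(-4)*(9 - 4))*(p + p) = (Y + 2*(-4)*5)*(2*p) = (Y - 40)*(2*p) = (-40 + Y)*(2*p) = 2*p*(-40 + Y))
(H(-5, 28)*719 + 1078) - 929716 = ((2*28*(-40 - 5))*719 + 1078) - 929716 = ((2*28*(-45))*719 + 1078) - 929716 = (-2520*719 + 1078) - 929716 = (-1811880 + 1078) - 929716 = -1810802 - 929716 = -2740518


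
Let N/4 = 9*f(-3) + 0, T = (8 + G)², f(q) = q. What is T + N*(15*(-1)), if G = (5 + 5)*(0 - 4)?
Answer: 2644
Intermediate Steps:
G = -40 (G = 10*(-4) = -40)
T = 1024 (T = (8 - 40)² = (-32)² = 1024)
N = -108 (N = 4*(9*(-3) + 0) = 4*(-27 + 0) = 4*(-27) = -108)
T + N*(15*(-1)) = 1024 - 1620*(-1) = 1024 - 108*(-15) = 1024 + 1620 = 2644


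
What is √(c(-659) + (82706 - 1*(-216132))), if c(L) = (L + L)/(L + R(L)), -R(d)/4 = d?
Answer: 16*√10506/3 ≈ 546.66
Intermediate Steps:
R(d) = -4*d
c(L) = -⅔ (c(L) = (L + L)/(L - 4*L) = (2*L)/((-3*L)) = (2*L)*(-1/(3*L)) = -⅔)
√(c(-659) + (82706 - 1*(-216132))) = √(-⅔ + (82706 - 1*(-216132))) = √(-⅔ + (82706 + 216132)) = √(-⅔ + 298838) = √(896512/3) = 16*√10506/3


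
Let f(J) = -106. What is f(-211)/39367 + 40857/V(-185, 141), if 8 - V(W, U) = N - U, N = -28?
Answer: 536132919/2322653 ≈ 230.83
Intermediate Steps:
V(W, U) = 36 + U (V(W, U) = 8 - (-28 - U) = 8 + (28 + U) = 36 + U)
f(-211)/39367 + 40857/V(-185, 141) = -106/39367 + 40857/(36 + 141) = -106*1/39367 + 40857/177 = -106/39367 + 40857*(1/177) = -106/39367 + 13619/59 = 536132919/2322653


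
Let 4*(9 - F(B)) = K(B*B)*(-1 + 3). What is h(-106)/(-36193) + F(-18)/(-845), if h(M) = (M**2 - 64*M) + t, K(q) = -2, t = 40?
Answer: -3124526/6116617 ≈ -0.51083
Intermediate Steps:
F(B) = 10 (F(B) = 9 - (-1)*(-1 + 3)/2 = 9 - (-1)*2/2 = 9 - 1/4*(-4) = 9 + 1 = 10)
h(M) = 40 + M**2 - 64*M (h(M) = (M**2 - 64*M) + 40 = 40 + M**2 - 64*M)
h(-106)/(-36193) + F(-18)/(-845) = (40 + (-106)**2 - 64*(-106))/(-36193) + 10/(-845) = (40 + 11236 + 6784)*(-1/36193) + 10*(-1/845) = 18060*(-1/36193) - 2/169 = -18060/36193 - 2/169 = -3124526/6116617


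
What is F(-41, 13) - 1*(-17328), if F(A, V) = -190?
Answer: 17138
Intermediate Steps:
F(-41, 13) - 1*(-17328) = -190 - 1*(-17328) = -190 + 17328 = 17138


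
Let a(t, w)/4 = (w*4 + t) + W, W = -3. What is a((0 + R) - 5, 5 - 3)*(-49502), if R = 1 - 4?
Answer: 594024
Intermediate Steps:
R = -3
a(t, w) = -12 + 4*t + 16*w (a(t, w) = 4*((w*4 + t) - 3) = 4*((4*w + t) - 3) = 4*((t + 4*w) - 3) = 4*(-3 + t + 4*w) = -12 + 4*t + 16*w)
a((0 + R) - 5, 5 - 3)*(-49502) = (-12 + 4*((0 - 3) - 5) + 16*(5 - 3))*(-49502) = (-12 + 4*(-3 - 5) + 16*2)*(-49502) = (-12 + 4*(-8) + 32)*(-49502) = (-12 - 32 + 32)*(-49502) = -12*(-49502) = 594024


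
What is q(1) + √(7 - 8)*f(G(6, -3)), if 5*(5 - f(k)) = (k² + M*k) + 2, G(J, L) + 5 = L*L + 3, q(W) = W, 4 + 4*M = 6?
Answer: 1 - 59*I/10 ≈ 1.0 - 5.9*I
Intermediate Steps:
M = ½ (M = -1 + (¼)*6 = -1 + 3/2 = ½ ≈ 0.50000)
G(J, L) = -2 + L² (G(J, L) = -5 + (L*L + 3) = -5 + (L² + 3) = -5 + (3 + L²) = -2 + L²)
f(k) = 23/5 - k²/5 - k/10 (f(k) = 5 - ((k² + k/2) + 2)/5 = 5 - (2 + k² + k/2)/5 = 5 + (-⅖ - k²/5 - k/10) = 23/5 - k²/5 - k/10)
q(1) + √(7 - 8)*f(G(6, -3)) = 1 + √(7 - 8)*(23/5 - (-2 + (-3)²)²/5 - (-2 + (-3)²)/10) = 1 + √(-1)*(23/5 - (-2 + 9)²/5 - (-2 + 9)/10) = 1 + I*(23/5 - ⅕*7² - ⅒*7) = 1 + I*(23/5 - ⅕*49 - 7/10) = 1 + I*(23/5 - 49/5 - 7/10) = 1 + I*(-59/10) = 1 - 59*I/10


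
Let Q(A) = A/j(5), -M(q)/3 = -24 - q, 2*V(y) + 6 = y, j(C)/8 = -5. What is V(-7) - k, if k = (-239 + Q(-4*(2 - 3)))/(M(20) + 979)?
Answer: -34912/5555 ≈ -6.2848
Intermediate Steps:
j(C) = -40 (j(C) = 8*(-5) = -40)
V(y) = -3 + y/2
M(q) = 72 + 3*q (M(q) = -3*(-24 - q) = 72 + 3*q)
Q(A) = -A/40 (Q(A) = A/(-40) = A*(-1/40) = -A/40)
k = -2391/11110 (k = (-239 - (-1)*(2 - 3)/10)/((72 + 3*20) + 979) = (-239 - (-1)*(-1)/10)/((72 + 60) + 979) = (-239 - 1/40*4)/(132 + 979) = (-239 - 1/10)/1111 = -2391/10*1/1111 = -2391/11110 ≈ -0.21521)
V(-7) - k = (-3 + (1/2)*(-7)) - 1*(-2391/11110) = (-3 - 7/2) + 2391/11110 = -13/2 + 2391/11110 = -34912/5555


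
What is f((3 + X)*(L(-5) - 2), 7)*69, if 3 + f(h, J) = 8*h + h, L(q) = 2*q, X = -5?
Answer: 14697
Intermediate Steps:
f(h, J) = -3 + 9*h (f(h, J) = -3 + (8*h + h) = -3 + 9*h)
f((3 + X)*(L(-5) - 2), 7)*69 = (-3 + 9*((3 - 5)*(2*(-5) - 2)))*69 = (-3 + 9*(-2*(-10 - 2)))*69 = (-3 + 9*(-2*(-12)))*69 = (-3 + 9*24)*69 = (-3 + 216)*69 = 213*69 = 14697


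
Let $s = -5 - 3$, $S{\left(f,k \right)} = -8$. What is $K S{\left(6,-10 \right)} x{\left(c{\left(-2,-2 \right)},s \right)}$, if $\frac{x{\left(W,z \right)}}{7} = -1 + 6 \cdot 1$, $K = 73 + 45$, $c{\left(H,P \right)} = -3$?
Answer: $-33040$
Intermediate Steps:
$K = 118$
$s = -8$ ($s = -5 - 3 = -8$)
$x{\left(W,z \right)} = 35$ ($x{\left(W,z \right)} = 7 \left(-1 + 6 \cdot 1\right) = 7 \left(-1 + 6\right) = 7 \cdot 5 = 35$)
$K S{\left(6,-10 \right)} x{\left(c{\left(-2,-2 \right)},s \right)} = 118 \left(-8\right) 35 = \left(-944\right) 35 = -33040$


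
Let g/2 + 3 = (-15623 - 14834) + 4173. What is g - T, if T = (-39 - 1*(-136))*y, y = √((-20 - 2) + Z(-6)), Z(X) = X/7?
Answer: -52574 - 388*I*√70/7 ≈ -52574.0 - 463.75*I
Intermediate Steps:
Z(X) = X/7 (Z(X) = X*(⅐) = X/7)
y = 4*I*√70/7 (y = √((-20 - 2) + (⅐)*(-6)) = √(-22 - 6/7) = √(-160/7) = 4*I*√70/7 ≈ 4.7809*I)
T = 388*I*√70/7 (T = (-39 - 1*(-136))*(4*I*√70/7) = (-39 + 136)*(4*I*√70/7) = 97*(4*I*√70/7) = 388*I*√70/7 ≈ 463.75*I)
g = -52574 (g = -6 + 2*((-15623 - 14834) + 4173) = -6 + 2*(-30457 + 4173) = -6 + 2*(-26284) = -6 - 52568 = -52574)
g - T = -52574 - 388*I*√70/7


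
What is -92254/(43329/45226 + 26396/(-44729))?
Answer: -186621885461516/744277345 ≈ -2.5074e+5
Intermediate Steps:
-92254/(43329/45226 + 26396/(-44729)) = -92254/(43329*(1/45226) + 26396*(-1/44729)) = -92254/(43329/45226 - 26396/44729) = -92254/744277345/2022913754 = -92254*2022913754/744277345 = -186621885461516/744277345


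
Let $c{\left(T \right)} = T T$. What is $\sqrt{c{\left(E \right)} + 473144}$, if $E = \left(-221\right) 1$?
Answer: $\sqrt{521985} \approx 722.49$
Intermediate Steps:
$E = -221$
$c{\left(T \right)} = T^{2}$
$\sqrt{c{\left(E \right)} + 473144} = \sqrt{\left(-221\right)^{2} + 473144} = \sqrt{48841 + 473144} = \sqrt{521985}$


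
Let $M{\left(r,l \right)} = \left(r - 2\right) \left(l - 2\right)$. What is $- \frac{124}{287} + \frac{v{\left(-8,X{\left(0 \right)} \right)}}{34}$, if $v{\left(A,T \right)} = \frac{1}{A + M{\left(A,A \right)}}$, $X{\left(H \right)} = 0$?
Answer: $- \frac{387585}{897736} \approx -0.43174$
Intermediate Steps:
$M{\left(r,l \right)} = \left(-2 + l\right) \left(-2 + r\right)$ ($M{\left(r,l \right)} = \left(-2 + r\right) \left(-2 + l\right) = \left(-2 + l\right) \left(-2 + r\right)$)
$v{\left(A,T \right)} = \frac{1}{4 + A^{2} - 3 A}$ ($v{\left(A,T \right)} = \frac{1}{A + \left(4 - 2 A - 2 A + A A\right)} = \frac{1}{A + \left(4 - 2 A - 2 A + A^{2}\right)} = \frac{1}{A + \left(4 + A^{2} - 4 A\right)} = \frac{1}{4 + A^{2} - 3 A}$)
$- \frac{124}{287} + \frac{v{\left(-8,X{\left(0 \right)} \right)}}{34} = - \frac{124}{287} + \frac{1}{\left(4 + \left(-8\right)^{2} - -24\right) 34} = \left(-124\right) \frac{1}{287} + \frac{1}{4 + 64 + 24} \cdot \frac{1}{34} = - \frac{124}{287} + \frac{1}{92} \cdot \frac{1}{34} = - \frac{124}{287} + \frac{1}{3128} = - \frac{387585}{897736}$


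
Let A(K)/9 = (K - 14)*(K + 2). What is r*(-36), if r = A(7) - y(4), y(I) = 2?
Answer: 20484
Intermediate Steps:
A(K) = 9*(-14 + K)*(2 + K) (A(K) = 9*((K - 14)*(K + 2)) = 9*((-14 + K)*(2 + K)) = 9*(-14 + K)*(2 + K))
r = -569 (r = (-252 - 108*7 + 9*7²) - 1*2 = (-252 - 756 + 9*49) - 2 = (-252 - 756 + 441) - 2 = -567 - 2 = -569)
r*(-36) = -569*(-36) = 20484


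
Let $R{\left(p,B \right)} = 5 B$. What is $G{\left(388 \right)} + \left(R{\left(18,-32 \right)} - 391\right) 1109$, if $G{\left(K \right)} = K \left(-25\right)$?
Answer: $-620759$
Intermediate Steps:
$G{\left(K \right)} = - 25 K$
$G{\left(388 \right)} + \left(R{\left(18,-32 \right)} - 391\right) 1109 = \left(-25\right) 388 + \left(5 \left(-32\right) - 391\right) 1109 = -9700 + \left(-160 - 391\right) 1109 = -9700 - 611059 = -620759$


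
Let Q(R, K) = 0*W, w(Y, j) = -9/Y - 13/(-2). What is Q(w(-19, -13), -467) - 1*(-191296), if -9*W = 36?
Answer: 191296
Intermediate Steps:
W = -4 (W = -⅑*36 = -4)
w(Y, j) = 13/2 - 9/Y (w(Y, j) = -9/Y - 13*(-½) = -9/Y + 13/2 = 13/2 - 9/Y)
Q(R, K) = 0 (Q(R, K) = 0*(-4) = 0)
Q(w(-19, -13), -467) - 1*(-191296) = 0 - 1*(-191296) = 0 + 191296 = 191296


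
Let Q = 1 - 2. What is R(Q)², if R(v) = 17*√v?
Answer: -289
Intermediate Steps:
Q = -1
R(Q)² = (17*√(-1))² = (17*I)² = -289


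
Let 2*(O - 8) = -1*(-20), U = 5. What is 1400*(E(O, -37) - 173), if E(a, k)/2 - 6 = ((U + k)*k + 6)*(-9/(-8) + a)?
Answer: 63499100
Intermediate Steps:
O = 18 (O = 8 + (-1*(-20))/2 = 8 + (½)*20 = 8 + 10 = 18)
E(a, k) = 12 + 2*(6 + k*(5 + k))*(9/8 + a) (E(a, k) = 12 + 2*(((5 + k)*k + 6)*(-9/(-8) + a)) = 12 + 2*((k*(5 + k) + 6)*(-9*(-⅛) + a)) = 12 + 2*((6 + k*(5 + k))*(9/8 + a)) = 12 + 2*(6 + k*(5 + k))*(9/8 + a))
1400*(E(O, -37) - 173) = 1400*((51/2 + 12*18 + (9/4)*(-37)² + (45/4)*(-37) + 2*18*(-37)² + 10*18*(-37)) - 173) = 1400*((51/2 + 216 + (9/4)*1369 - 1665/4 + 2*18*1369 - 6660) - 173) = 1400*((51/2 + 216 + 12321/4 - 1665/4 + 49284 - 6660) - 173) = 1400*(91059/2 - 173) = 1400*(90713/2) = 63499100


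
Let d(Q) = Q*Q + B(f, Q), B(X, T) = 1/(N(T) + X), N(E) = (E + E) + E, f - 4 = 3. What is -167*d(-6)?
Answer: -65965/11 ≈ -5996.8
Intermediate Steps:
f = 7 (f = 4 + 3 = 7)
N(E) = 3*E (N(E) = 2*E + E = 3*E)
B(X, T) = 1/(X + 3*T) (B(X, T) = 1/(3*T + X) = 1/(X + 3*T))
d(Q) = Q**2 + 1/(7 + 3*Q) (d(Q) = Q*Q + 1/(7 + 3*Q) = Q**2 + 1/(7 + 3*Q))
-167*d(-6) = -167*(1 + (-6)**2*(7 + 3*(-6)))/(7 + 3*(-6)) = -167*(1 + 36*(7 - 18))/(7 - 18) = -167*(1 + 36*(-11))/(-11) = -(-167)*(1 - 396)/11 = -(-167)*(-395)/11 = -167*395/11 = -65965/11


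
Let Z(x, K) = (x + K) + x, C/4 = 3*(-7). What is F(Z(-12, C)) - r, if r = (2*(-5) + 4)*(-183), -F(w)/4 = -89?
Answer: -742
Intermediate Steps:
C = -84 (C = 4*(3*(-7)) = 4*(-21) = -84)
Z(x, K) = K + 2*x (Z(x, K) = (K + x) + x = K + 2*x)
F(w) = 356 (F(w) = -4*(-89) = 356)
r = 1098 (r = (-10 + 4)*(-183) = -6*(-183) = 1098)
F(Z(-12, C)) - r = 356 - 1*1098 = 356 - 1098 = -742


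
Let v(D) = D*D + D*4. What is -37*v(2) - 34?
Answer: -478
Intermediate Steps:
v(D) = D**2 + 4*D
-37*v(2) - 34 = -74*(4 + 2) - 34 = -74*6 - 34 = -37*12 - 34 = -444 - 34 = -478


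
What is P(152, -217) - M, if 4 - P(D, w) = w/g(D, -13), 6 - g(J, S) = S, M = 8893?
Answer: -168674/19 ≈ -8877.6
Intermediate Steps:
g(J, S) = 6 - S
P(D, w) = 4 - w/19 (P(D, w) = 4 - w/(6 - 1*(-13)) = 4 - w/(6 + 13) = 4 - w/19)
P(152, -217) - M = (4 - 1/19*(-217)) - 1*8893 = (4 + 217/19) - 8893 = 293/19 - 8893 = -168674/19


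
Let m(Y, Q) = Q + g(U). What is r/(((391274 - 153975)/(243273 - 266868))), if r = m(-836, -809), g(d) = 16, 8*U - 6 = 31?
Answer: 18710835/237299 ≈ 78.849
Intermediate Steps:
U = 37/8 (U = ¾ + (⅛)*31 = ¾ + 31/8 = 37/8 ≈ 4.6250)
m(Y, Q) = 16 + Q (m(Y, Q) = Q + 16 = 16 + Q)
r = -793 (r = 16 - 809 = -793)
r/(((391274 - 153975)/(243273 - 266868))) = -793*(243273 - 266868)/(391274 - 153975) = -793/(237299/(-23595)) = -793/(237299*(-1/23595)) = -793/(-237299/23595) = -793*(-23595/237299) = 18710835/237299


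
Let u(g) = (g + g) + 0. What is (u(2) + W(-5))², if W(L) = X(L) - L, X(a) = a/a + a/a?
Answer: 121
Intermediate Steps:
X(a) = 2 (X(a) = 1 + 1 = 2)
u(g) = 2*g (u(g) = 2*g + 0 = 2*g)
W(L) = 2 - L
(u(2) + W(-5))² = (2*2 + (2 - 1*(-5)))² = (4 + (2 + 5))² = (4 + 7)² = 11² = 121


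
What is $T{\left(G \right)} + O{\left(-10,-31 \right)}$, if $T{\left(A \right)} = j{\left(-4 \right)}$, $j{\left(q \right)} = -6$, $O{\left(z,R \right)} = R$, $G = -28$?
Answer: $-37$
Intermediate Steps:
$T{\left(A \right)} = -6$
$T{\left(G \right)} + O{\left(-10,-31 \right)} = -6 - 31 = -37$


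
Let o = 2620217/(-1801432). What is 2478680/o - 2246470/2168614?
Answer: -5969940558069665/3503230129 ≈ -1.7041e+6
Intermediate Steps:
o = -2620217/1801432 (o = 2620217*(-1/1801432) = -2620217/1801432 ≈ -1.4545)
2478680/o - 2246470/2168614 = 2478680/(-2620217/1801432) - 2246470/2168614 = 2478680*(-1801432/2620217) - 2246470*1/2168614 = -4465173469760/2620217 - 1385/1337 = -5969940558069665/3503230129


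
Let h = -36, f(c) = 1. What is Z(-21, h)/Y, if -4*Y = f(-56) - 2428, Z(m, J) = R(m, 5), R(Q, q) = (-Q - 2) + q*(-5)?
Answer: -8/809 ≈ -0.0098888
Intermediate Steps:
R(Q, q) = -2 - Q - 5*q (R(Q, q) = (-2 - Q) - 5*q = -2 - Q - 5*q)
Z(m, J) = -27 - m (Z(m, J) = -2 - m - 5*5 = -2 - m - 25 = -27 - m)
Y = 2427/4 (Y = -(1 - 2428)/4 = -1/4*(-2427) = 2427/4 ≈ 606.75)
Z(-21, h)/Y = (-27 - 1*(-21))/(2427/4) = (-27 + 21)*(4/2427) = -6*4/2427 = -8/809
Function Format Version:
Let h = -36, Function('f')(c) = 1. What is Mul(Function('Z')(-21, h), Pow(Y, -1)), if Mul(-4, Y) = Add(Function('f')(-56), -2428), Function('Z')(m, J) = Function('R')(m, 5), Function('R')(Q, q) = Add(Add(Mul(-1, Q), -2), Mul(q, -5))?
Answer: Rational(-8, 809) ≈ -0.0098888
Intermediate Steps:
Function('R')(Q, q) = Add(-2, Mul(-1, Q), Mul(-5, q)) (Function('R')(Q, q) = Add(Add(-2, Mul(-1, Q)), Mul(-5, q)) = Add(-2, Mul(-1, Q), Mul(-5, q)))
Function('Z')(m, J) = Add(-27, Mul(-1, m)) (Function('Z')(m, J) = Add(-2, Mul(-1, m), Mul(-5, 5)) = Add(-2, Mul(-1, m), -25) = Add(-27, Mul(-1, m)))
Y = Rational(2427, 4) (Y = Mul(Rational(-1, 4), Add(1, -2428)) = Mul(Rational(-1, 4), -2427) = Rational(2427, 4) ≈ 606.75)
Mul(Function('Z')(-21, h), Pow(Y, -1)) = Mul(Add(-27, Mul(-1, -21)), Pow(Rational(2427, 4), -1)) = Mul(Add(-27, 21), Rational(4, 2427)) = Mul(-6, Rational(4, 2427)) = Rational(-8, 809)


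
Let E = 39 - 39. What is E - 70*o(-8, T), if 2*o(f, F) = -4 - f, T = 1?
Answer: -140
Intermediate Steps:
E = 0
o(f, F) = -2 - f/2 (o(f, F) = (-4 - f)/2 = -2 - f/2)
E - 70*o(-8, T) = 0 - 70*(-2 - ½*(-8)) = 0 - 70*(-2 + 4) = 0 - 70*2 = 0 - 140 = -140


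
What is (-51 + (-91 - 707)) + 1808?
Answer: 959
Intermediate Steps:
(-51 + (-91 - 707)) + 1808 = (-51 - 798) + 1808 = -849 + 1808 = 959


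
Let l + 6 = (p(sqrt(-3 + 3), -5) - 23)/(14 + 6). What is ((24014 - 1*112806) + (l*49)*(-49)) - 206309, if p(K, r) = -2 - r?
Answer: -278294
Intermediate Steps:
l = -7 (l = -6 + ((-2 - 1*(-5)) - 23)/(14 + 6) = -6 + ((-2 + 5) - 23)/20 = -6 + (3 - 23)*(1/20) = -6 - 20*1/20 = -6 - 1 = -7)
((24014 - 1*112806) + (l*49)*(-49)) - 206309 = ((24014 - 1*112806) - 7*49*(-49)) - 206309 = ((24014 - 112806) - 343*(-49)) - 206309 = (-88792 + 16807) - 206309 = -71985 - 206309 = -278294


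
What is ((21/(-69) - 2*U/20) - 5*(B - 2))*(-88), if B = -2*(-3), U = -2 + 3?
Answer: 206492/115 ≈ 1795.6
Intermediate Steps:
U = 1
B = 6
((21/(-69) - 2*U/20) - 5*(B - 2))*(-88) = ((21/(-69) - 2*1/20) - 5*(6 - 2))*(-88) = ((21*(-1/69) - 2*1/20) - 5*4)*(-88) = ((-7/23 - 1/10) - 20)*(-88) = (-93/230 - 20)*(-88) = -4693/230*(-88) = 206492/115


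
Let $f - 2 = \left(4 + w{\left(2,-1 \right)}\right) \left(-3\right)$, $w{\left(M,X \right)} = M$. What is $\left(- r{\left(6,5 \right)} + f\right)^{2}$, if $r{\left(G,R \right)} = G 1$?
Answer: $484$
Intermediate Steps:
$r{\left(G,R \right)} = G$
$f = -16$ ($f = 2 + \left(4 + 2\right) \left(-3\right) = 2 + 6 \left(-3\right) = 2 - 18 = -16$)
$\left(- r{\left(6,5 \right)} + f\right)^{2} = \left(\left(-1\right) 6 - 16\right)^{2} = \left(-6 - 16\right)^{2} = \left(-22\right)^{2} = 484$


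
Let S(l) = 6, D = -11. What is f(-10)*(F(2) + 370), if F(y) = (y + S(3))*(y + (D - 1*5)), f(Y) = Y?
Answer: -2580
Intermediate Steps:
F(y) = (-16 + y)*(6 + y) (F(y) = (y + 6)*(y + (-11 - 1*5)) = (6 + y)*(y + (-11 - 5)) = (6 + y)*(y - 16) = (6 + y)*(-16 + y) = (-16 + y)*(6 + y))
f(-10)*(F(2) + 370) = -10*((-96 + 2**2 - 10*2) + 370) = -10*((-96 + 4 - 20) + 370) = -10*(-112 + 370) = -10*258 = -2580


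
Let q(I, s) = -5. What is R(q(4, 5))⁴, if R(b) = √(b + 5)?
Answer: 0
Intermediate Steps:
R(b) = √(5 + b)
R(q(4, 5))⁴ = (√(5 - 5))⁴ = (√0)⁴ = 0⁴ = 0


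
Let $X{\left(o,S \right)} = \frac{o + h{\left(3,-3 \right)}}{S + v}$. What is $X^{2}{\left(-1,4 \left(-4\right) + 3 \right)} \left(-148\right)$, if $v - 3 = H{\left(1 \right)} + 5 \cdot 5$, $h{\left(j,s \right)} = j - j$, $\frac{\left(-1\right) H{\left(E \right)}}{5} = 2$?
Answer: $- \frac{148}{25} \approx -5.92$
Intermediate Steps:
$H{\left(E \right)} = -10$ ($H{\left(E \right)} = \left(-5\right) 2 = -10$)
$h{\left(j,s \right)} = 0$
$v = 18$ ($v = 3 + \left(-10 + 5 \cdot 5\right) = 3 + \left(-10 + 25\right) = 3 + 15 = 18$)
$X{\left(o,S \right)} = \frac{o}{18 + S}$ ($X{\left(o,S \right)} = \frac{o + 0}{S + 18} = \frac{o}{18 + S}$)
$X^{2}{\left(-1,4 \left(-4\right) + 3 \right)} \left(-148\right) = \left(- \frac{1}{18 + \left(4 \left(-4\right) + 3\right)}\right)^{2} \left(-148\right) = \left(- \frac{1}{18 + \left(-16 + 3\right)}\right)^{2} \left(-148\right) = \left(- \frac{1}{18 - 13}\right)^{2} \left(-148\right) = \left(- \frac{1}{5}\right)^{2} \left(-148\right) = \frac{1}{25} \left(-148\right) = - \frac{148}{25}$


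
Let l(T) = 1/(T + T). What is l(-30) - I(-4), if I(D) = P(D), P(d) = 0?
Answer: -1/60 ≈ -0.016667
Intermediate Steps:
l(T) = 1/(2*T)
I(D) = 0
l(-30) - I(-4) = (½)/(-30) - 1*0 = (½)*(-1/30) + 0 = -1/60 + 0 = -1/60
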